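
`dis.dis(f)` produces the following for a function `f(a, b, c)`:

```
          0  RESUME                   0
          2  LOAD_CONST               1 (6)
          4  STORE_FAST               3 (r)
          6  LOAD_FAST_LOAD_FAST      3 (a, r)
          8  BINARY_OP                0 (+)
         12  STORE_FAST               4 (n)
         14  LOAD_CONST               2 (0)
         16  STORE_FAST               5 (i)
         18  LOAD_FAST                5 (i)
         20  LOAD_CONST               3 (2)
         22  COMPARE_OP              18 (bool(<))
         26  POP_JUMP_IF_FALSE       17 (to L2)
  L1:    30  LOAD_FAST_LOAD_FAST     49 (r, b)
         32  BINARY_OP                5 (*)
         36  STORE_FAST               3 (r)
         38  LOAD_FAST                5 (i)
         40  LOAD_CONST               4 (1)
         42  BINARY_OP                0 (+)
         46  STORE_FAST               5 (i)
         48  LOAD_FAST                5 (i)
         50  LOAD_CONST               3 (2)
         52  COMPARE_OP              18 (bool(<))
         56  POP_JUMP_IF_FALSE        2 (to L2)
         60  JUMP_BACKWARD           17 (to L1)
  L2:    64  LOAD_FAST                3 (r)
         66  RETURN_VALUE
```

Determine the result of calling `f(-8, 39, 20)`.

LOAD_CONST → push 6. Stack: [6]
STORE_FAST r → r=6. Stack: []
LOAD_FAST_LOAD_FAST a,r → push -8,6. Stack: [-8, 6]
BINARY_OP + → -8 + 6 = -2. Stack: [-2]
STORE_FAST n → n=-2. Stack: []
LOAD_CONST → push 0. Stack: [0]
STORE_FAST i → i=0. Stack: []
LOAD_FAST i → push 0. Stack: [0]
LOAD_CONST → push 2. Stack: [0, 2]
COMPARE_OP bool(<) → 0 vs 2 = True. Stack: [True]
POP_JUMP_IF_FALSE → pop True; no jump. Stack: []
LOAD_FAST_LOAD_FAST r,b → push 6,39. Stack: [6, 39]
BINARY_OP * → 6 * 39 = 234. Stack: [234]
STORE_FAST r → r=234. Stack: []
LOAD_FAST i → push 0. Stack: [0]
LOAD_CONST → push 1. Stack: [0, 1]
BINARY_OP + → 0 + 1 = 1. Stack: [1]
STORE_FAST i → i=1. Stack: []
LOAD_FAST i → push 1. Stack: [1]
LOAD_CONST → push 2. Stack: [1, 2]
COMPARE_OP bool(<) → 1 vs 2 = True. Stack: [True]
POP_JUMP_IF_FALSE → pop True; no jump. Stack: []
LOAD_FAST_LOAD_FAST r,b → push 234,39. Stack: [234, 39]
BINARY_OP * → 234 * 39 = 9126. Stack: [9126]
STORE_FAST r → r=9126. Stack: []
LOAD_FAST i → push 1. Stack: [1]
LOAD_CONST → push 1. Stack: [1, 1]
BINARY_OP + → 1 + 1 = 2. Stack: [2]
STORE_FAST i → i=2. Stack: []
LOAD_FAST i → push 2. Stack: [2]
LOAD_CONST → push 2. Stack: [2, 2]
COMPARE_OP bool(<) → 2 vs 2 = False. Stack: [False]
POP_JUMP_IF_FALSE → pop False; jump. Stack: []
LOAD_FAST r → push 9126. Stack: [9126]
RETURN_VALUE → return 9126.

9126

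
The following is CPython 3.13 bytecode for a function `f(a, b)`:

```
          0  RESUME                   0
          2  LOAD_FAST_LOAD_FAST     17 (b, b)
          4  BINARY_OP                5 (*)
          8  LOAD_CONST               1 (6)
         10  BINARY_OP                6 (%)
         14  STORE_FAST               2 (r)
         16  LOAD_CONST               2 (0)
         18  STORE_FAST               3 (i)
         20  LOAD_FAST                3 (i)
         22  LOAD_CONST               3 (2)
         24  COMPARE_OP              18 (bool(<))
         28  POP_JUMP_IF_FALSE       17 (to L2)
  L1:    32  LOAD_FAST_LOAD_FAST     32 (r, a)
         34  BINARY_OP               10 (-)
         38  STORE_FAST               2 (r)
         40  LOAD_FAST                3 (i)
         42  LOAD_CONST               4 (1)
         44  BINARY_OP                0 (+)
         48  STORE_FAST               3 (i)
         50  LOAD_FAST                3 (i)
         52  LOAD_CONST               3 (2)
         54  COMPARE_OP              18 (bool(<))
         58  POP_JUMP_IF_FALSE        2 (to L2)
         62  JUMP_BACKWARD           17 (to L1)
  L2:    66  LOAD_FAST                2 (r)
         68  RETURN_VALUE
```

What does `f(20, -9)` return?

-37

LOAD_FAST_LOAD_FAST b,b → push -9,-9. Stack: [-9, -9]
BINARY_OP * → -9 * -9 = 81. Stack: [81]
LOAD_CONST → push 6. Stack: [81, 6]
BINARY_OP % → 81 % 6 = 3. Stack: [3]
STORE_FAST r → r=3. Stack: []
LOAD_CONST → push 0. Stack: [0]
STORE_FAST i → i=0. Stack: []
LOAD_FAST i → push 0. Stack: [0]
LOAD_CONST → push 2. Stack: [0, 2]
COMPARE_OP bool(<) → 0 vs 2 = True. Stack: [True]
POP_JUMP_IF_FALSE → pop True; no jump. Stack: []
LOAD_FAST_LOAD_FAST r,a → push 3,20. Stack: [3, 20]
BINARY_OP - → 3 - 20 = -17. Stack: [-17]
STORE_FAST r → r=-17. Stack: []
LOAD_FAST i → push 0. Stack: [0]
LOAD_CONST → push 1. Stack: [0, 1]
BINARY_OP + → 0 + 1 = 1. Stack: [1]
STORE_FAST i → i=1. Stack: []
LOAD_FAST i → push 1. Stack: [1]
LOAD_CONST → push 2. Stack: [1, 2]
COMPARE_OP bool(<) → 1 vs 2 = True. Stack: [True]
POP_JUMP_IF_FALSE → pop True; no jump. Stack: []
LOAD_FAST_LOAD_FAST r,a → push -17,20. Stack: [-17, 20]
BINARY_OP - → -17 - 20 = -37. Stack: [-37]
STORE_FAST r → r=-37. Stack: []
LOAD_FAST i → push 1. Stack: [1]
LOAD_CONST → push 1. Stack: [1, 1]
BINARY_OP + → 1 + 1 = 2. Stack: [2]
STORE_FAST i → i=2. Stack: []
LOAD_FAST i → push 2. Stack: [2]
LOAD_CONST → push 2. Stack: [2, 2]
COMPARE_OP bool(<) → 2 vs 2 = False. Stack: [False]
POP_JUMP_IF_FALSE → pop False; jump. Stack: []
LOAD_FAST r → push -37. Stack: [-37]
RETURN_VALUE → return -37.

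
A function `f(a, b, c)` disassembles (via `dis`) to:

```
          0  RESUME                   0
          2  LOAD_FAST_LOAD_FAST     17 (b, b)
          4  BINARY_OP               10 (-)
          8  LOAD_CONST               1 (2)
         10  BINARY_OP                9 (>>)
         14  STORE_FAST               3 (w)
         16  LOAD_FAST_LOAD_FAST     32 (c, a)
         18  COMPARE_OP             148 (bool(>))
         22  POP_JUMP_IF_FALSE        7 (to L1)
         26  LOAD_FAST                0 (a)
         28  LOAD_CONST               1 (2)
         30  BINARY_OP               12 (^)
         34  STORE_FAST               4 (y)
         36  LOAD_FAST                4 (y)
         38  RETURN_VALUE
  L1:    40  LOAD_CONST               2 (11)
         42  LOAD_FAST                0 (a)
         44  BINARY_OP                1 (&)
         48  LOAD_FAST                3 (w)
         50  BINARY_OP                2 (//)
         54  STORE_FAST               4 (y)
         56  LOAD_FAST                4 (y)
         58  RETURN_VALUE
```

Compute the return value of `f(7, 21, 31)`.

LOAD_FAST_LOAD_FAST b,b → push 21,21. Stack: [21, 21]
BINARY_OP - → 21 - 21 = 0. Stack: [0]
LOAD_CONST → push 2. Stack: [0, 2]
BINARY_OP >> → 0 >> 2 = 0. Stack: [0]
STORE_FAST w → w=0. Stack: []
LOAD_FAST_LOAD_FAST c,a → push 31,7. Stack: [31, 7]
COMPARE_OP bool(>) → 31 vs 7 = True. Stack: [True]
POP_JUMP_IF_FALSE → pop True; no jump. Stack: []
LOAD_FAST a → push 7. Stack: [7]
LOAD_CONST → push 2. Stack: [7, 2]
BINARY_OP ^ → 7 ^ 2 = 5. Stack: [5]
STORE_FAST y → y=5. Stack: []
LOAD_FAST y → push 5. Stack: [5]
RETURN_VALUE → return 5.

5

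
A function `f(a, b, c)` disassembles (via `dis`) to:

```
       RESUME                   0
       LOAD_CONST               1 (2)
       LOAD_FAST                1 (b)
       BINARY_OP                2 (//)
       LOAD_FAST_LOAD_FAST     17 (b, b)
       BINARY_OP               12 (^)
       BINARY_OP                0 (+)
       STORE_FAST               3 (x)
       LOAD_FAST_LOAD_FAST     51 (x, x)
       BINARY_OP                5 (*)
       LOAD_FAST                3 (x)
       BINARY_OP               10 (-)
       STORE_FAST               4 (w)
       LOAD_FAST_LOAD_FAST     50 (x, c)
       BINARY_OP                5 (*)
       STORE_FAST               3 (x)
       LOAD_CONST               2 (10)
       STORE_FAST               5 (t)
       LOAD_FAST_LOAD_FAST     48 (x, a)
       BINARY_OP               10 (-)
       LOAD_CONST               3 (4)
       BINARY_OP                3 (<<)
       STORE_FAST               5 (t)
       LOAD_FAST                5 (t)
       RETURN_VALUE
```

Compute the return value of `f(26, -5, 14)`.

LOAD_CONST → push 2. Stack: [2]
LOAD_FAST b → push -5. Stack: [2, -5]
BINARY_OP // → 2 // -5 = -1. Stack: [-1]
LOAD_FAST_LOAD_FAST b,b → push -5,-5. Stack: [-1, -5, -5]
BINARY_OP ^ → -5 ^ -5 = 0. Stack: [-1, 0]
BINARY_OP + → -1 + 0 = -1. Stack: [-1]
STORE_FAST x → x=-1. Stack: []
LOAD_FAST_LOAD_FAST x,x → push -1,-1. Stack: [-1, -1]
BINARY_OP * → -1 * -1 = 1. Stack: [1]
LOAD_FAST x → push -1. Stack: [1, -1]
BINARY_OP - → 1 - -1 = 2. Stack: [2]
STORE_FAST w → w=2. Stack: []
LOAD_FAST_LOAD_FAST x,c → push -1,14. Stack: [-1, 14]
BINARY_OP * → -1 * 14 = -14. Stack: [-14]
STORE_FAST x → x=-14. Stack: []
LOAD_CONST → push 10. Stack: [10]
STORE_FAST t → t=10. Stack: []
LOAD_FAST_LOAD_FAST x,a → push -14,26. Stack: [-14, 26]
BINARY_OP - → -14 - 26 = -40. Stack: [-40]
LOAD_CONST → push 4. Stack: [-40, 4]
BINARY_OP << → -40 << 4 = -640. Stack: [-640]
STORE_FAST t → t=-640. Stack: []
LOAD_FAST t → push -640. Stack: [-640]
RETURN_VALUE → return -640.

-640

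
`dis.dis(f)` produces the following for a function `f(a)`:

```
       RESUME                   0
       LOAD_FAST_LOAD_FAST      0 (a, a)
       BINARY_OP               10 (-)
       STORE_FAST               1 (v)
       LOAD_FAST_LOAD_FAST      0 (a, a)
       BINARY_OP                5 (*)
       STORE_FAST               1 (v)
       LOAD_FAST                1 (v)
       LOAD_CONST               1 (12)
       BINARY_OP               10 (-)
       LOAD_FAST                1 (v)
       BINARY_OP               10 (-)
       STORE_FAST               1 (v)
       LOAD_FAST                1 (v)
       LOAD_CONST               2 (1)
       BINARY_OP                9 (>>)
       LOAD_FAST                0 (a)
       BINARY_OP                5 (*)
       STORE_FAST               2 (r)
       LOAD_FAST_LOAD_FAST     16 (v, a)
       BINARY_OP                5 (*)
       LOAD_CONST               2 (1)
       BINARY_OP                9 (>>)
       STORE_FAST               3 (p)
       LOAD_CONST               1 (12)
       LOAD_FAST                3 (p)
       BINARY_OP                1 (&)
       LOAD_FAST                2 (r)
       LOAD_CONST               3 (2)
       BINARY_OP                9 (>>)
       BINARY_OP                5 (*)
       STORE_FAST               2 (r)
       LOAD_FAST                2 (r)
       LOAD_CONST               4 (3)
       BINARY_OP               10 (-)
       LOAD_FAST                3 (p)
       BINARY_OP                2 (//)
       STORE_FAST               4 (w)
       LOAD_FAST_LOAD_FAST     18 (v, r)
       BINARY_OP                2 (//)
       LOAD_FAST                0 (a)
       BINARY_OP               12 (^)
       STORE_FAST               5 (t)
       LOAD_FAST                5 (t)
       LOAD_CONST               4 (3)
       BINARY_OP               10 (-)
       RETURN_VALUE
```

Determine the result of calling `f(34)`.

LOAD_FAST_LOAD_FAST a,a → push 34,34. Stack: [34, 34]
BINARY_OP - → 34 - 34 = 0. Stack: [0]
STORE_FAST v → v=0. Stack: []
LOAD_FAST_LOAD_FAST a,a → push 34,34. Stack: [34, 34]
BINARY_OP * → 34 * 34 = 1156. Stack: [1156]
STORE_FAST v → v=1156. Stack: []
LOAD_FAST v → push 1156. Stack: [1156]
LOAD_CONST → push 12. Stack: [1156, 12]
BINARY_OP - → 1156 - 12 = 1144. Stack: [1144]
LOAD_FAST v → push 1156. Stack: [1144, 1156]
BINARY_OP - → 1144 - 1156 = -12. Stack: [-12]
STORE_FAST v → v=-12. Stack: []
LOAD_FAST v → push -12. Stack: [-12]
LOAD_CONST → push 1. Stack: [-12, 1]
BINARY_OP >> → -12 >> 1 = -6. Stack: [-6]
LOAD_FAST a → push 34. Stack: [-6, 34]
BINARY_OP * → -6 * 34 = -204. Stack: [-204]
STORE_FAST r → r=-204. Stack: []
LOAD_FAST_LOAD_FAST v,a → push -12,34. Stack: [-12, 34]
BINARY_OP * → -12 * 34 = -408. Stack: [-408]
LOAD_CONST → push 1. Stack: [-408, 1]
BINARY_OP >> → -408 >> 1 = -204. Stack: [-204]
STORE_FAST p → p=-204. Stack: []
LOAD_CONST → push 12. Stack: [12]
LOAD_FAST p → push -204. Stack: [12, -204]
BINARY_OP & → 12 & -204 = 4. Stack: [4]
LOAD_FAST r → push -204. Stack: [4, -204]
LOAD_CONST → push 2. Stack: [4, -204, 2]
BINARY_OP >> → -204 >> 2 = -51. Stack: [4, -51]
BINARY_OP * → 4 * -51 = -204. Stack: [-204]
STORE_FAST r → r=-204. Stack: []
LOAD_FAST r → push -204. Stack: [-204]
LOAD_CONST → push 3. Stack: [-204, 3]
BINARY_OP - → -204 - 3 = -207. Stack: [-207]
LOAD_FAST p → push -204. Stack: [-207, -204]
BINARY_OP // → -207 // -204 = 1. Stack: [1]
STORE_FAST w → w=1. Stack: []
LOAD_FAST_LOAD_FAST v,r → push -12,-204. Stack: [-12, -204]
BINARY_OP // → -12 // -204 = 0. Stack: [0]
LOAD_FAST a → push 34. Stack: [0, 34]
BINARY_OP ^ → 0 ^ 34 = 34. Stack: [34]
STORE_FAST t → t=34. Stack: []
LOAD_FAST t → push 34. Stack: [34]
LOAD_CONST → push 3. Stack: [34, 3]
BINARY_OP - → 34 - 3 = 31. Stack: [31]
RETURN_VALUE → return 31.

31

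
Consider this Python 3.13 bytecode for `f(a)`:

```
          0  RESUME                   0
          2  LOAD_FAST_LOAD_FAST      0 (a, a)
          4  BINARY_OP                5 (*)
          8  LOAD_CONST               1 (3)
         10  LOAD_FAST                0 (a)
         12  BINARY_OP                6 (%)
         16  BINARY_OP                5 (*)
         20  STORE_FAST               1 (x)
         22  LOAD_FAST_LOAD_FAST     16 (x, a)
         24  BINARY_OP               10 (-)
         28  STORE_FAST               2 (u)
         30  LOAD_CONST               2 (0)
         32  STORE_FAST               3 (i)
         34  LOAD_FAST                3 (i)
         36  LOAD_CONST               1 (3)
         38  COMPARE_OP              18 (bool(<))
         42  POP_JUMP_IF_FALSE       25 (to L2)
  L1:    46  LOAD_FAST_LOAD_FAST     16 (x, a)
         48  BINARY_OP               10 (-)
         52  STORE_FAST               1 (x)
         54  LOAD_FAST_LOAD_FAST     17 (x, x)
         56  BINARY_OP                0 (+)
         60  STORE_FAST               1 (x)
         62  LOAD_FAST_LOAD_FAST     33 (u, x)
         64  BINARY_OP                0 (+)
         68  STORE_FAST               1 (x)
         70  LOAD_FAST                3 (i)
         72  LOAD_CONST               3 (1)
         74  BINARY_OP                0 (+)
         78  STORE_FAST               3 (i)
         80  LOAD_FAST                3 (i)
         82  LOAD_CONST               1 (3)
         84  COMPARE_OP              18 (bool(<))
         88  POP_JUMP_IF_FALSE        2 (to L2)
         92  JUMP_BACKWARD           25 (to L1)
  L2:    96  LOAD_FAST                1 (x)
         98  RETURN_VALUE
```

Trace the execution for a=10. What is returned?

4290

LOAD_FAST_LOAD_FAST a,a → push 10,10
BINARY_OP * → 10 * 10 = 100
LOAD_CONST → push 3
LOAD_FAST a → push 10
BINARY_OP % → 3 % 10 = 3
BINARY_OP * → 100 * 3 = 300
STORE_FAST x → x=300
LOAD_FAST_LOAD_FAST x,a → push 300,10
BINARY_OP - → 300 - 10 = 290
STORE_FAST u → u=290
LOAD_CONST → push 0
STORE_FAST i → i=0
LOAD_FAST i → push 0
LOAD_CONST → push 3
COMPARE_OP bool(<) → 0 vs 3 = True
POP_JUMP_IF_FALSE → pop True; no jump
LOAD_FAST_LOAD_FAST x,a → push 300,10
BINARY_OP - → 300 - 10 = 290
STORE_FAST x → x=290
LOAD_FAST_LOAD_FAST x,x → push 290,290
BINARY_OP + → 290 + 290 = 580
STORE_FAST x → x=580
LOAD_FAST_LOAD_FAST u,x → push 290,580
BINARY_OP + → 290 + 580 = 870
STORE_FAST x → x=870
LOAD_FAST i → push 0
LOAD_CONST → push 1
BINARY_OP + → 0 + 1 = 1
STORE_FAST i → i=1
LOAD_FAST i → push 1
LOAD_CONST → push 3
COMPARE_OP bool(<) → 1 vs 3 = True
POP_JUMP_IF_FALSE → pop True; no jump
LOAD_FAST_LOAD_FAST x,a → push 870,10
BINARY_OP - → 870 - 10 = 860
STORE_FAST x → x=860
LOAD_FAST_LOAD_FAST x,x → push 860,860
BINARY_OP + → 860 + 860 = 1720
STORE_FAST x → x=1720
LOAD_FAST_LOAD_FAST u,x → push 290,1720
BINARY_OP + → 290 + 1720 = 2010
STORE_FAST x → x=2010
LOAD_FAST i → push 1
LOAD_CONST → push 1
BINARY_OP + → 1 + 1 = 2
STORE_FAST i → i=2
LOAD_FAST i → push 2
LOAD_CONST → push 3
COMPARE_OP bool(<) → 2 vs 3 = True
POP_JUMP_IF_FALSE → pop True; no jump
LOAD_FAST_LOAD_FAST x,a → push 2010,10
BINARY_OP - → 2010 - 10 = 2000
STORE_FAST x → x=2000
LOAD_FAST_LOAD_FAST x,x → push 2000,2000
BINARY_OP + → 2000 + 2000 = 4000
STORE_FAST x → x=4000
LOAD_FAST_LOAD_FAST u,x → push 290,4000
BINARY_OP + → 290 + 4000 = 4290
STORE_FAST x → x=4290
LOAD_FAST i → push 2
LOAD_CONST → push 1
BINARY_OP + → 2 + 1 = 3
STORE_FAST i → i=3
LOAD_FAST i → push 3
LOAD_CONST → push 3
COMPARE_OP bool(<) → 3 vs 3 = False
POP_JUMP_IF_FALSE → pop False; jump
LOAD_FAST x → push 4290
RETURN_VALUE → return 4290.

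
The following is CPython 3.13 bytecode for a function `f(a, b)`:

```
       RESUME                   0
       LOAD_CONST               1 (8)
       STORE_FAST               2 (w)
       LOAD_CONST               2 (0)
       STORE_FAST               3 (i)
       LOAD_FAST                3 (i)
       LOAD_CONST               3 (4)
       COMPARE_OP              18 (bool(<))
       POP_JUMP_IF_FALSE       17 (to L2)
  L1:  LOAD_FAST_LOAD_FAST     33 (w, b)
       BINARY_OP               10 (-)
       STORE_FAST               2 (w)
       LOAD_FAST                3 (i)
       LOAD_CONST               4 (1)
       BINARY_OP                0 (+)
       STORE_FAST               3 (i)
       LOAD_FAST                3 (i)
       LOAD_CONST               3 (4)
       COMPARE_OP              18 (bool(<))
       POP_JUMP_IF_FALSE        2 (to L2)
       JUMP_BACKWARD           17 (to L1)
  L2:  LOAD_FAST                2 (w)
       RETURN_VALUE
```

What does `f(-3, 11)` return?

-36

LOAD_CONST → push 8. Stack: [8]
STORE_FAST w → w=8. Stack: []
LOAD_CONST → push 0. Stack: [0]
STORE_FAST i → i=0. Stack: []
LOAD_FAST i → push 0. Stack: [0]
LOAD_CONST → push 4. Stack: [0, 4]
COMPARE_OP bool(<) → 0 vs 4 = True. Stack: [True]
POP_JUMP_IF_FALSE → pop True; no jump. Stack: []
LOAD_FAST_LOAD_FAST w,b → push 8,11. Stack: [8, 11]
BINARY_OP - → 8 - 11 = -3. Stack: [-3]
STORE_FAST w → w=-3. Stack: []
LOAD_FAST i → push 0. Stack: [0]
LOAD_CONST → push 1. Stack: [0, 1]
BINARY_OP + → 0 + 1 = 1. Stack: [1]
STORE_FAST i → i=1. Stack: []
LOAD_FAST i → push 1. Stack: [1]
LOAD_CONST → push 4. Stack: [1, 4]
COMPARE_OP bool(<) → 1 vs 4 = True. Stack: [True]
POP_JUMP_IF_FALSE → pop True; no jump. Stack: []
LOAD_FAST_LOAD_FAST w,b → push -3,11. Stack: [-3, 11]
BINARY_OP - → -3 - 11 = -14. Stack: [-14]
STORE_FAST w → w=-14. Stack: []
LOAD_FAST i → push 1. Stack: [1]
LOAD_CONST → push 1. Stack: [1, 1]
BINARY_OP + → 1 + 1 = 2. Stack: [2]
STORE_FAST i → i=2. Stack: []
LOAD_FAST i → push 2. Stack: [2]
LOAD_CONST → push 4. Stack: [2, 4]
COMPARE_OP bool(<) → 2 vs 4 = True. Stack: [True]
POP_JUMP_IF_FALSE → pop True; no jump. Stack: []
LOAD_FAST_LOAD_FAST w,b → push -14,11. Stack: [-14, 11]
BINARY_OP - → -14 - 11 = -25. Stack: [-25]
STORE_FAST w → w=-25. Stack: []
LOAD_FAST i → push 2. Stack: [2]
LOAD_CONST → push 1. Stack: [2, 1]
BINARY_OP + → 2 + 1 = 3. Stack: [3]
STORE_FAST i → i=3. Stack: []
LOAD_FAST i → push 3. Stack: [3]
LOAD_CONST → push 4. Stack: [3, 4]
COMPARE_OP bool(<) → 3 vs 4 = True. Stack: [True]
POP_JUMP_IF_FALSE → pop True; no jump. Stack: []
LOAD_FAST_LOAD_FAST w,b → push -25,11. Stack: [-25, 11]
BINARY_OP - → -25 - 11 = -36. Stack: [-36]
STORE_FAST w → w=-36. Stack: []
LOAD_FAST i → push 3. Stack: [3]
LOAD_CONST → push 1. Stack: [3, 1]
BINARY_OP + → 3 + 1 = 4. Stack: [4]
STORE_FAST i → i=4. Stack: []
LOAD_FAST i → push 4. Stack: [4]
LOAD_CONST → push 4. Stack: [4, 4]
COMPARE_OP bool(<) → 4 vs 4 = False. Stack: [False]
POP_JUMP_IF_FALSE → pop False; jump. Stack: []
LOAD_FAST w → push -36. Stack: [-36]
RETURN_VALUE → return -36.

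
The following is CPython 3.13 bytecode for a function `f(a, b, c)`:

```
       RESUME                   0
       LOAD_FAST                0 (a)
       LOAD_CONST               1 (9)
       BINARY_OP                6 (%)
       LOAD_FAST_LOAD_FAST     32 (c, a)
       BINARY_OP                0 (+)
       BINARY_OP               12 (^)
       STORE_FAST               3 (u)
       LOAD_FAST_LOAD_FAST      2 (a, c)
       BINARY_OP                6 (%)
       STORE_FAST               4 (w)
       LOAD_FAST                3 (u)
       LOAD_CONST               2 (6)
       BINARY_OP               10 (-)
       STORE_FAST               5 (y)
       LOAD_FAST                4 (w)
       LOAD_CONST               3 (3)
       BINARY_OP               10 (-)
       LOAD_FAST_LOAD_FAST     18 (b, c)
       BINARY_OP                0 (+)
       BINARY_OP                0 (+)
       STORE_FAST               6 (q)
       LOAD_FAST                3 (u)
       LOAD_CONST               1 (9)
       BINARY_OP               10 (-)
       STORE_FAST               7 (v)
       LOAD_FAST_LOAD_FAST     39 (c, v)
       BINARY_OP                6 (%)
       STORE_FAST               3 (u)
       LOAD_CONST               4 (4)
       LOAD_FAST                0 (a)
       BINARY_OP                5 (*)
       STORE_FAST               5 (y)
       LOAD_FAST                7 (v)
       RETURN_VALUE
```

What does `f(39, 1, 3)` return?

32

LOAD_FAST a → push 39. Stack: [39]
LOAD_CONST → push 9. Stack: [39, 9]
BINARY_OP % → 39 % 9 = 3. Stack: [3]
LOAD_FAST_LOAD_FAST c,a → push 3,39. Stack: [3, 3, 39]
BINARY_OP + → 3 + 39 = 42. Stack: [3, 42]
BINARY_OP ^ → 3 ^ 42 = 41. Stack: [41]
STORE_FAST u → u=41. Stack: []
LOAD_FAST_LOAD_FAST a,c → push 39,3. Stack: [39, 3]
BINARY_OP % → 39 % 3 = 0. Stack: [0]
STORE_FAST w → w=0. Stack: []
LOAD_FAST u → push 41. Stack: [41]
LOAD_CONST → push 6. Stack: [41, 6]
BINARY_OP - → 41 - 6 = 35. Stack: [35]
STORE_FAST y → y=35. Stack: []
LOAD_FAST w → push 0. Stack: [0]
LOAD_CONST → push 3. Stack: [0, 3]
BINARY_OP - → 0 - 3 = -3. Stack: [-3]
LOAD_FAST_LOAD_FAST b,c → push 1,3. Stack: [-3, 1, 3]
BINARY_OP + → 1 + 3 = 4. Stack: [-3, 4]
BINARY_OP + → -3 + 4 = 1. Stack: [1]
STORE_FAST q → q=1. Stack: []
LOAD_FAST u → push 41. Stack: [41]
LOAD_CONST → push 9. Stack: [41, 9]
BINARY_OP - → 41 - 9 = 32. Stack: [32]
STORE_FAST v → v=32. Stack: []
LOAD_FAST_LOAD_FAST c,v → push 3,32. Stack: [3, 32]
BINARY_OP % → 3 % 32 = 3. Stack: [3]
STORE_FAST u → u=3. Stack: []
LOAD_CONST → push 4. Stack: [4]
LOAD_FAST a → push 39. Stack: [4, 39]
BINARY_OP * → 4 * 39 = 156. Stack: [156]
STORE_FAST y → y=156. Stack: []
LOAD_FAST v → push 32. Stack: [32]
RETURN_VALUE → return 32.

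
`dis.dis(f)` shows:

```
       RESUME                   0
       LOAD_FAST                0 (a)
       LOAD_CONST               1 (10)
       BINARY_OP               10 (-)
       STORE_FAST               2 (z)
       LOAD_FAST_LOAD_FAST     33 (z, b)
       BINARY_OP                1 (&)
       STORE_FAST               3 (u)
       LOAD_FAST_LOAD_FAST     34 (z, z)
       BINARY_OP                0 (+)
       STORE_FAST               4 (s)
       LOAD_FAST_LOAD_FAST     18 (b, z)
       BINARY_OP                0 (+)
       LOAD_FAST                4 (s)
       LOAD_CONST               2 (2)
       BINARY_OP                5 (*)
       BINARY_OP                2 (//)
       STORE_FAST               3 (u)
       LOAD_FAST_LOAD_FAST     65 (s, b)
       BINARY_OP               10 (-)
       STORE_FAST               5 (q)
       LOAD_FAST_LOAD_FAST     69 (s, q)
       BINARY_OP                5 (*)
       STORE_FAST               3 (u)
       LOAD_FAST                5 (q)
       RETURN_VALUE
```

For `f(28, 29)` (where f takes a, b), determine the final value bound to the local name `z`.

18

LOAD_FAST a → push 28. Stack: [28]
LOAD_CONST → push 10. Stack: [28, 10]
BINARY_OP - → 28 - 10 = 18. Stack: [18]
STORE_FAST z → z=18. Stack: []
LOAD_FAST_LOAD_FAST z,b → push 18,29. Stack: [18, 29]
BINARY_OP & → 18 & 29 = 16. Stack: [16]
STORE_FAST u → u=16. Stack: []
LOAD_FAST_LOAD_FAST z,z → push 18,18. Stack: [18, 18]
BINARY_OP + → 18 + 18 = 36. Stack: [36]
STORE_FAST s → s=36. Stack: []
LOAD_FAST_LOAD_FAST b,z → push 29,18. Stack: [29, 18]
BINARY_OP + → 29 + 18 = 47. Stack: [47]
LOAD_FAST s → push 36. Stack: [47, 36]
LOAD_CONST → push 2. Stack: [47, 36, 2]
BINARY_OP * → 36 * 2 = 72. Stack: [47, 72]
BINARY_OP // → 47 // 72 = 0. Stack: [0]
STORE_FAST u → u=0. Stack: []
LOAD_FAST_LOAD_FAST s,b → push 36,29. Stack: [36, 29]
BINARY_OP - → 36 - 29 = 7. Stack: [7]
STORE_FAST q → q=7. Stack: []
LOAD_FAST_LOAD_FAST s,q → push 36,7. Stack: [36, 7]
BINARY_OP * → 36 * 7 = 252. Stack: [252]
STORE_FAST u → u=252. Stack: []
LOAD_FAST q → push 7. Stack: [7]
RETURN_VALUE → return 7.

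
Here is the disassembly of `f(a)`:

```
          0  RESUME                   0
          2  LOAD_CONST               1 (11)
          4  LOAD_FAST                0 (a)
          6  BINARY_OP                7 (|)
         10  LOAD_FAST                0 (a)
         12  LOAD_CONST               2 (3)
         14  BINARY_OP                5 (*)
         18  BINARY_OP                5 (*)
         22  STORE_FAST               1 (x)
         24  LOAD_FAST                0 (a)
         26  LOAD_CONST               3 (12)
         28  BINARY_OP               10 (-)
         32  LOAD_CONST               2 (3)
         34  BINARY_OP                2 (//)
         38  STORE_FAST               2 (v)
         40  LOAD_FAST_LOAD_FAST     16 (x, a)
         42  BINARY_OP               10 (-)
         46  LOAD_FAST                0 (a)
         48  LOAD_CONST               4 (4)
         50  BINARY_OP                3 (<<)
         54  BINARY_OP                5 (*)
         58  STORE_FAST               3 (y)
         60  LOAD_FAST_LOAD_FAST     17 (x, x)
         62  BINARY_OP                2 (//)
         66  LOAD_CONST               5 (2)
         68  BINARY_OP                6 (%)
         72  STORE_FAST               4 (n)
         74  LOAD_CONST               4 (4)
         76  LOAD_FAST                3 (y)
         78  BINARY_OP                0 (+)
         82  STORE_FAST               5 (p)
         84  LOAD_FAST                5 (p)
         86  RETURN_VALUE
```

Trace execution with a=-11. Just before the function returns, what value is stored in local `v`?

-8

LOAD_CONST → push 11. Stack: [11]
LOAD_FAST a → push -11. Stack: [11, -11]
BINARY_OP | → 11 | -11 = -1. Stack: [-1]
LOAD_FAST a → push -11. Stack: [-1, -11]
LOAD_CONST → push 3. Stack: [-1, -11, 3]
BINARY_OP * → -11 * 3 = -33. Stack: [-1, -33]
BINARY_OP * → -1 * -33 = 33. Stack: [33]
STORE_FAST x → x=33. Stack: []
LOAD_FAST a → push -11. Stack: [-11]
LOAD_CONST → push 12. Stack: [-11, 12]
BINARY_OP - → -11 - 12 = -23. Stack: [-23]
LOAD_CONST → push 3. Stack: [-23, 3]
BINARY_OP // → -23 // 3 = -8. Stack: [-8]
STORE_FAST v → v=-8. Stack: []
LOAD_FAST_LOAD_FAST x,a → push 33,-11. Stack: [33, -11]
BINARY_OP - → 33 - -11 = 44. Stack: [44]
LOAD_FAST a → push -11. Stack: [44, -11]
LOAD_CONST → push 4. Stack: [44, -11, 4]
BINARY_OP << → -11 << 4 = -176. Stack: [44, -176]
BINARY_OP * → 44 * -176 = -7744. Stack: [-7744]
STORE_FAST y → y=-7744. Stack: []
LOAD_FAST_LOAD_FAST x,x → push 33,33. Stack: [33, 33]
BINARY_OP // → 33 // 33 = 1. Stack: [1]
LOAD_CONST → push 2. Stack: [1, 2]
BINARY_OP % → 1 % 2 = 1. Stack: [1]
STORE_FAST n → n=1. Stack: []
LOAD_CONST → push 4. Stack: [4]
LOAD_FAST y → push -7744. Stack: [4, -7744]
BINARY_OP + → 4 + -7744 = -7740. Stack: [-7740]
STORE_FAST p → p=-7740. Stack: []
LOAD_FAST p → push -7740. Stack: [-7740]
RETURN_VALUE → return -7740.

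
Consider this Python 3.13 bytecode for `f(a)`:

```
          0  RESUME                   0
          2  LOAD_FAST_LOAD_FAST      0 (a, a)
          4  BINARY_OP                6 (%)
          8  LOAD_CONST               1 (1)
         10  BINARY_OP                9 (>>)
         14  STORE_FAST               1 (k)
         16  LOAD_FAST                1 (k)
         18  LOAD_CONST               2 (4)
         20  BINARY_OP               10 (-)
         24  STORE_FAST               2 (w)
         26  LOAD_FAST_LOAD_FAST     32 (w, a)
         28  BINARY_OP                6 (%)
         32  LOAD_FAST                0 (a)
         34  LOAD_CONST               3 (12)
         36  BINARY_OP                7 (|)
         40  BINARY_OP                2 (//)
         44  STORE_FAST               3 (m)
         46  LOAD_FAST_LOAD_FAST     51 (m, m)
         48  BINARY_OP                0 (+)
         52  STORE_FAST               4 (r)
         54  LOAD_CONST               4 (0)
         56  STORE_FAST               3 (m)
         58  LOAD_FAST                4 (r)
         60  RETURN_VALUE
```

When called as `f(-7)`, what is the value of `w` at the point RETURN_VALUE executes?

LOAD_FAST_LOAD_FAST a,a → push -7,-7. Stack: [-7, -7]
BINARY_OP % → -7 % -7 = 0. Stack: [0]
LOAD_CONST → push 1. Stack: [0, 1]
BINARY_OP >> → 0 >> 1 = 0. Stack: [0]
STORE_FAST k → k=0. Stack: []
LOAD_FAST k → push 0. Stack: [0]
LOAD_CONST → push 4. Stack: [0, 4]
BINARY_OP - → 0 - 4 = -4. Stack: [-4]
STORE_FAST w → w=-4. Stack: []
LOAD_FAST_LOAD_FAST w,a → push -4,-7. Stack: [-4, -7]
BINARY_OP % → -4 % -7 = -4. Stack: [-4]
LOAD_FAST a → push -7. Stack: [-4, -7]
LOAD_CONST → push 12. Stack: [-4, -7, 12]
BINARY_OP | → -7 | 12 = -3. Stack: [-4, -3]
BINARY_OP // → -4 // -3 = 1. Stack: [1]
STORE_FAST m → m=1. Stack: []
LOAD_FAST_LOAD_FAST m,m → push 1,1. Stack: [1, 1]
BINARY_OP + → 1 + 1 = 2. Stack: [2]
STORE_FAST r → r=2. Stack: []
LOAD_CONST → push 0. Stack: [0]
STORE_FAST m → m=0. Stack: []
LOAD_FAST r → push 2. Stack: [2]
RETURN_VALUE → return 2.

-4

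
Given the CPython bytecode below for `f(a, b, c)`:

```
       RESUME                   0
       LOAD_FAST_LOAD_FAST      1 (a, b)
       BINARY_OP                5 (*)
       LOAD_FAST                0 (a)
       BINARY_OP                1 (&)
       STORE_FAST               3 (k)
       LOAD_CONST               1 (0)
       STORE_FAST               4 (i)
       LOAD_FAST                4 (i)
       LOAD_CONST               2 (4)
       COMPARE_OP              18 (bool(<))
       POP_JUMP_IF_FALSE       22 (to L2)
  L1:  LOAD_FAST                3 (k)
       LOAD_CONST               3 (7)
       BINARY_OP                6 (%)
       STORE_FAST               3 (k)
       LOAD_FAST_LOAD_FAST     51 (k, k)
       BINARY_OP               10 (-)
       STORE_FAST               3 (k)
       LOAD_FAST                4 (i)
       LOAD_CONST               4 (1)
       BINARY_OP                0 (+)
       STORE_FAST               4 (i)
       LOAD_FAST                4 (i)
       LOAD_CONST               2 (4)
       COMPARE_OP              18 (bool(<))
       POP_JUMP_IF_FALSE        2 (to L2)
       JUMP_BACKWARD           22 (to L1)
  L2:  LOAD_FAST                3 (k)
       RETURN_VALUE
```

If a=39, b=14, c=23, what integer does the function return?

LOAD_FAST_LOAD_FAST a,b → push 39,14
BINARY_OP * → 39 * 14 = 546
LOAD_FAST a → push 39
BINARY_OP & → 546 & 39 = 34
STORE_FAST k → k=34
LOAD_CONST → push 0
STORE_FAST i → i=0
LOAD_FAST i → push 0
LOAD_CONST → push 4
COMPARE_OP bool(<) → 0 vs 4 = True
POP_JUMP_IF_FALSE → pop True; no jump
LOAD_FAST k → push 34
LOAD_CONST → push 7
BINARY_OP % → 34 % 7 = 6
STORE_FAST k → k=6
LOAD_FAST_LOAD_FAST k,k → push 6,6
BINARY_OP - → 6 - 6 = 0
STORE_FAST k → k=0
LOAD_FAST i → push 0
LOAD_CONST → push 1
BINARY_OP + → 0 + 1 = 1
STORE_FAST i → i=1
LOAD_FAST i → push 1
LOAD_CONST → push 4
COMPARE_OP bool(<) → 1 vs 4 = True
POP_JUMP_IF_FALSE → pop True; no jump
LOAD_FAST k → push 0
LOAD_CONST → push 7
BINARY_OP % → 0 % 7 = 0
STORE_FAST k → k=0
LOAD_FAST_LOAD_FAST k,k → push 0,0
BINARY_OP - → 0 - 0 = 0
STORE_FAST k → k=0
LOAD_FAST i → push 1
LOAD_CONST → push 1
BINARY_OP + → 1 + 1 = 2
STORE_FAST i → i=2
LOAD_FAST i → push 2
LOAD_CONST → push 4
COMPARE_OP bool(<) → 2 vs 4 = True
POP_JUMP_IF_FALSE → pop True; no jump
LOAD_FAST k → push 0
LOAD_CONST → push 7
BINARY_OP % → 0 % 7 = 0
STORE_FAST k → k=0
LOAD_FAST_LOAD_FAST k,k → push 0,0
BINARY_OP - → 0 - 0 = 0
STORE_FAST k → k=0
LOAD_FAST i → push 2
LOAD_CONST → push 1
BINARY_OP + → 2 + 1 = 3
STORE_FAST i → i=3
LOAD_FAST i → push 3
LOAD_CONST → push 4
COMPARE_OP bool(<) → 3 vs 4 = True
POP_JUMP_IF_FALSE → pop True; no jump
LOAD_FAST k → push 0
LOAD_CONST → push 7
BINARY_OP % → 0 % 7 = 0
STORE_FAST k → k=0
LOAD_FAST_LOAD_FAST k,k → push 0,0
BINARY_OP - → 0 - 0 = 0
STORE_FAST k → k=0
LOAD_FAST i → push 3
LOAD_CONST → push 1
BINARY_OP + → 3 + 1 = 4
STORE_FAST i → i=4
LOAD_FAST i → push 4
LOAD_CONST → push 4
COMPARE_OP bool(<) → 4 vs 4 = False
POP_JUMP_IF_FALSE → pop False; jump
LOAD_FAST k → push 0
RETURN_VALUE → return 0.

0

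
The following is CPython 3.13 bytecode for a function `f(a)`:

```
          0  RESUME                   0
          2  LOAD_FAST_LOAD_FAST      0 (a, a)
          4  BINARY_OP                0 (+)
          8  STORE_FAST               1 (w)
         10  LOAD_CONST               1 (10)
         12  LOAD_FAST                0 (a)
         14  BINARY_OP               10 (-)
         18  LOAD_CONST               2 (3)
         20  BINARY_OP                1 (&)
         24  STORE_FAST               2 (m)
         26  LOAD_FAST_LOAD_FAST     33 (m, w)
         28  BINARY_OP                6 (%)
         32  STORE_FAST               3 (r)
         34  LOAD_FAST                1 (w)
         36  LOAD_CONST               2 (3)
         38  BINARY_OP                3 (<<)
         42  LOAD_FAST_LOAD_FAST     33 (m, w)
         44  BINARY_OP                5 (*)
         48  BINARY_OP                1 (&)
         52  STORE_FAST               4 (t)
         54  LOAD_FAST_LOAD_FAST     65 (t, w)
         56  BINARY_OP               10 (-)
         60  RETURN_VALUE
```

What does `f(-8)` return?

-112

LOAD_FAST_LOAD_FAST a,a → push -8,-8. Stack: [-8, -8]
BINARY_OP + → -8 + -8 = -16. Stack: [-16]
STORE_FAST w → w=-16. Stack: []
LOAD_CONST → push 10. Stack: [10]
LOAD_FAST a → push -8. Stack: [10, -8]
BINARY_OP - → 10 - -8 = 18. Stack: [18]
LOAD_CONST → push 3. Stack: [18, 3]
BINARY_OP & → 18 & 3 = 2. Stack: [2]
STORE_FAST m → m=2. Stack: []
LOAD_FAST_LOAD_FAST m,w → push 2,-16. Stack: [2, -16]
BINARY_OP % → 2 % -16 = -14. Stack: [-14]
STORE_FAST r → r=-14. Stack: []
LOAD_FAST w → push -16. Stack: [-16]
LOAD_CONST → push 3. Stack: [-16, 3]
BINARY_OP << → -16 << 3 = -128. Stack: [-128]
LOAD_FAST_LOAD_FAST m,w → push 2,-16. Stack: [-128, 2, -16]
BINARY_OP * → 2 * -16 = -32. Stack: [-128, -32]
BINARY_OP & → -128 & -32 = -128. Stack: [-128]
STORE_FAST t → t=-128. Stack: []
LOAD_FAST_LOAD_FAST t,w → push -128,-16. Stack: [-128, -16]
BINARY_OP - → -128 - -16 = -112. Stack: [-112]
RETURN_VALUE → return -112.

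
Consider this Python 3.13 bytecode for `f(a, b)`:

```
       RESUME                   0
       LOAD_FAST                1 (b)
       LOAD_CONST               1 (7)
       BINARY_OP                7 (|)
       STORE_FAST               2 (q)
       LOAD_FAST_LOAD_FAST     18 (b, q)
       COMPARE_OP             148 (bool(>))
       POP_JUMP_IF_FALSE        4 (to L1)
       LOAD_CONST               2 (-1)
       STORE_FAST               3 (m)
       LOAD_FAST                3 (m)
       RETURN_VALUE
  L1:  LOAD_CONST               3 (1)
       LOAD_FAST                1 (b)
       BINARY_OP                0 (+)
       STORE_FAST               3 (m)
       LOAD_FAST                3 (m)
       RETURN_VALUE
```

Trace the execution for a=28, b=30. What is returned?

LOAD_FAST b → push 30. Stack: [30]
LOAD_CONST → push 7. Stack: [30, 7]
BINARY_OP | → 30 | 7 = 31. Stack: [31]
STORE_FAST q → q=31. Stack: []
LOAD_FAST_LOAD_FAST b,q → push 30,31. Stack: [30, 31]
COMPARE_OP bool(>) → 30 vs 31 = False. Stack: [False]
POP_JUMP_IF_FALSE → pop False; jump. Stack: []
LOAD_CONST → push 1. Stack: [1]
LOAD_FAST b → push 30. Stack: [1, 30]
BINARY_OP + → 1 + 30 = 31. Stack: [31]
STORE_FAST m → m=31. Stack: []
LOAD_FAST m → push 31. Stack: [31]
RETURN_VALUE → return 31.

31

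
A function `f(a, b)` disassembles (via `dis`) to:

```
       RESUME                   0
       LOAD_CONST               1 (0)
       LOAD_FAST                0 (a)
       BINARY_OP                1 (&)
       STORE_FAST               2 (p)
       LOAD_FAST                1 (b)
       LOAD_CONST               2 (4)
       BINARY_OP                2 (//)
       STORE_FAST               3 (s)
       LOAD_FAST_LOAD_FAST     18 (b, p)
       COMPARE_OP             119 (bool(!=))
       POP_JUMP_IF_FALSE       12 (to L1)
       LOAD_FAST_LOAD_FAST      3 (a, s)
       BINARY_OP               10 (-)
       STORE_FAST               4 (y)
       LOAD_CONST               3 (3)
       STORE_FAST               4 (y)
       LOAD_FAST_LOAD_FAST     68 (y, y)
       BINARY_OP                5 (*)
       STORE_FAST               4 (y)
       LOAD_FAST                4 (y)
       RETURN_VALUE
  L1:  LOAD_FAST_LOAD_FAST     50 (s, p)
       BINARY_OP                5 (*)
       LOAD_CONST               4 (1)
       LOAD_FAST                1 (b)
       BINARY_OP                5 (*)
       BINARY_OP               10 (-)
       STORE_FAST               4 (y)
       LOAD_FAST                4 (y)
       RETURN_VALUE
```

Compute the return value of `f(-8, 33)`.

LOAD_CONST → push 0. Stack: [0]
LOAD_FAST a → push -8. Stack: [0, -8]
BINARY_OP & → 0 & -8 = 0. Stack: [0]
STORE_FAST p → p=0. Stack: []
LOAD_FAST b → push 33. Stack: [33]
LOAD_CONST → push 4. Stack: [33, 4]
BINARY_OP // → 33 // 4 = 8. Stack: [8]
STORE_FAST s → s=8. Stack: []
LOAD_FAST_LOAD_FAST b,p → push 33,0. Stack: [33, 0]
COMPARE_OP bool(!=) → 33 vs 0 = True. Stack: [True]
POP_JUMP_IF_FALSE → pop True; no jump. Stack: []
LOAD_FAST_LOAD_FAST a,s → push -8,8. Stack: [-8, 8]
BINARY_OP - → -8 - 8 = -16. Stack: [-16]
STORE_FAST y → y=-16. Stack: []
LOAD_CONST → push 3. Stack: [3]
STORE_FAST y → y=3. Stack: []
LOAD_FAST_LOAD_FAST y,y → push 3,3. Stack: [3, 3]
BINARY_OP * → 3 * 3 = 9. Stack: [9]
STORE_FAST y → y=9. Stack: []
LOAD_FAST y → push 9. Stack: [9]
RETURN_VALUE → return 9.

9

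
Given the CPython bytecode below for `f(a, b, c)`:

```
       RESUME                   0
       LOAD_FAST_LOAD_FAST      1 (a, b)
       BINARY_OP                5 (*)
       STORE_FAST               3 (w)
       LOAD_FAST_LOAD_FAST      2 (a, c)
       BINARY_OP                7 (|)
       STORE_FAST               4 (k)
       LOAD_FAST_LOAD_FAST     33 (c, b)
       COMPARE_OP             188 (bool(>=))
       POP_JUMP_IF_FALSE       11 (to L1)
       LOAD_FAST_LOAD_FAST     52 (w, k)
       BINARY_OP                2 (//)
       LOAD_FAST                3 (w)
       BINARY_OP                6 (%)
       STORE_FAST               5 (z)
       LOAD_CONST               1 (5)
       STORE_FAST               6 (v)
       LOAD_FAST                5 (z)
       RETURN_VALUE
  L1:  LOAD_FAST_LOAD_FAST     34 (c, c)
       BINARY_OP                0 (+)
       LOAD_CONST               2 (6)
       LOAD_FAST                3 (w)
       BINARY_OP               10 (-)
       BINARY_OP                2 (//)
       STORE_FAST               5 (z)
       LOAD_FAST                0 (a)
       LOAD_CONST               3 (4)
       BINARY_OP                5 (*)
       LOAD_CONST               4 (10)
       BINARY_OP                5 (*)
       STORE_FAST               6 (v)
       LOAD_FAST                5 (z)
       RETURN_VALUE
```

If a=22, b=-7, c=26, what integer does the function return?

-6

LOAD_FAST_LOAD_FAST a,b → push 22,-7. Stack: [22, -7]
BINARY_OP * → 22 * -7 = -154. Stack: [-154]
STORE_FAST w → w=-154. Stack: []
LOAD_FAST_LOAD_FAST a,c → push 22,26. Stack: [22, 26]
BINARY_OP | → 22 | 26 = 30. Stack: [30]
STORE_FAST k → k=30. Stack: []
LOAD_FAST_LOAD_FAST c,b → push 26,-7. Stack: [26, -7]
COMPARE_OP bool(>=) → 26 vs -7 = True. Stack: [True]
POP_JUMP_IF_FALSE → pop True; no jump. Stack: []
LOAD_FAST_LOAD_FAST w,k → push -154,30. Stack: [-154, 30]
BINARY_OP // → -154 // 30 = -6. Stack: [-6]
LOAD_FAST w → push -154. Stack: [-6, -154]
BINARY_OP % → -6 % -154 = -6. Stack: [-6]
STORE_FAST z → z=-6. Stack: []
LOAD_CONST → push 5. Stack: [5]
STORE_FAST v → v=5. Stack: []
LOAD_FAST z → push -6. Stack: [-6]
RETURN_VALUE → return -6.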